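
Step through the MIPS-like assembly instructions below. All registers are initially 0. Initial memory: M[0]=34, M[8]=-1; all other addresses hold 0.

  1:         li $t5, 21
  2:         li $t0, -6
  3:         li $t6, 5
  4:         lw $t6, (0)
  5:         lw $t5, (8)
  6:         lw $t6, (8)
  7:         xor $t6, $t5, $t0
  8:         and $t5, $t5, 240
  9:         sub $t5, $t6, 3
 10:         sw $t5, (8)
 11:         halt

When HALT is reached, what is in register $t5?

li $t5, 21 → $t5=21
li $t0, -6 → $t0=-6
li $t6, 5 → $t6=5
lw $t6, (0) → $t6=M[0]=34
lw $t5, (8) → $t5=M[8]=-1
lw $t6, (8) → $t6=M[8]=-1
xor $t6, $t5, $t0 → $t6=(-1)^(-6)=5
and $t5, $t5, 240 → $t5=(-1)&240=240
sub $t5, $t6, 3 → $t5=5-3=2
sw $t5, (8) → M[8]=2
halt.

2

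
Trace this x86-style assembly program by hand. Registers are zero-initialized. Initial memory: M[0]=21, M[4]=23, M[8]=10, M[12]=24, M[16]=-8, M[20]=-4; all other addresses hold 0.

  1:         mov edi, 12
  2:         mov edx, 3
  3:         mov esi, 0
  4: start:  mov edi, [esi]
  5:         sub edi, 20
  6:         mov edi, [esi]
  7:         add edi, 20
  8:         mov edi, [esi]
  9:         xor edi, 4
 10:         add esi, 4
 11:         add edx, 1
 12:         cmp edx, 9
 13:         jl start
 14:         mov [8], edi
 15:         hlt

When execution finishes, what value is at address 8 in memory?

after mov edi, 12: edi=12
after mov edx, 3: edx=3
after mov esi, 0: esi=0
after mov edi, [esi]: edi=M[0]=21
after sub edi, 20: edi=21-20=1
after mov edi, [esi]: edi=M[0]=21
after add edi, 20: edi=21+20=41
after mov edi, [esi]: edi=M[0]=21
after xor edi, 4: edi=21^4=17
after add esi, 4: esi=0+4=4
after add edx, 1: edx=3+1=4
cmp edx, 9  (cmp 4,9)
jl start: taken
after mov edi, [esi]: edi=M[4]=23
after sub edi, 20: edi=23-20=3
after mov edi, [esi]: edi=M[4]=23
after add edi, 20: edi=23+20=43
after mov edi, [esi]: edi=M[4]=23
after xor edi, 4: edi=23^4=19
after add esi, 4: esi=4+4=8
after add edx, 1: edx=4+1=5
cmp edx, 9  (cmp 5,9)
jl start: taken
after mov edi, [esi]: edi=M[8]=10
after sub edi, 20: edi=10-20=-10
after mov edi, [esi]: edi=M[8]=10
after add edi, 20: edi=10+20=30
after mov edi, [esi]: edi=M[8]=10
after xor edi, 4: edi=10^4=14
after add esi, 4: esi=8+4=12
after add edx, 1: edx=5+1=6
cmp edx, 9  (cmp 6,9)
jl start: taken
after mov edi, [esi]: edi=M[12]=24
after sub edi, 20: edi=24-20=4
after mov edi, [esi]: edi=M[12]=24
after add edi, 20: edi=24+20=44
after mov edi, [esi]: edi=M[12]=24
after xor edi, 4: edi=24^4=28
after add esi, 4: esi=12+4=16
after add edx, 1: edx=6+1=7
cmp edx, 9  (cmp 7,9)
jl start: taken
after mov edi, [esi]: edi=M[16]=-8
after sub edi, 20: edi=(-8)-20=-28
after mov edi, [esi]: edi=M[16]=-8
after add edi, 20: edi=(-8)+20=12
after mov edi, [esi]: edi=M[16]=-8
after xor edi, 4: edi=(-8)^4=-4
after add esi, 4: esi=16+4=20
after add edx, 1: edx=7+1=8
cmp edx, 9  (cmp 8,9)
jl start: taken
after mov edi, [esi]: edi=M[20]=-4
after sub edi, 20: edi=(-4)-20=-24
after mov edi, [esi]: edi=M[20]=-4
after add edi, 20: edi=(-4)+20=16
after mov edi, [esi]: edi=M[20]=-4
after xor edi, 4: edi=(-4)^4=-8
after add esi, 4: esi=20+4=24
after add edx, 1: edx=8+1=9
cmp edx, 9  (cmp 9,9)
jl start: not taken
mov [8], edi → M[8]=-8
halt.

-8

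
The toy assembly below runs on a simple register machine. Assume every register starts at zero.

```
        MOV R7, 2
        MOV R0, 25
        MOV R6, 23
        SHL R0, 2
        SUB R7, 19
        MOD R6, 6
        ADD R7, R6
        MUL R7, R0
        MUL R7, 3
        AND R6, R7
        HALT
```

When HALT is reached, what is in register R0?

after MOV R7, 2: R7=2
after MOV R0, 25: R0=25
after MOV R6, 23: R6=23
after SHL R0, 2: R0=25<<2=100
after SUB R7, 19: R7=2-19=-17
after MOD R6, 6: R6=23%6=5
after ADD R7, R6: R7=(-17)+5=-12
after MUL R7, R0: R7=(-12)*100=-1200
after MUL R7, 3: R7=(-1200)*3=-3600
after AND R6, R7: R6=5&(-3600)=0
halt.

100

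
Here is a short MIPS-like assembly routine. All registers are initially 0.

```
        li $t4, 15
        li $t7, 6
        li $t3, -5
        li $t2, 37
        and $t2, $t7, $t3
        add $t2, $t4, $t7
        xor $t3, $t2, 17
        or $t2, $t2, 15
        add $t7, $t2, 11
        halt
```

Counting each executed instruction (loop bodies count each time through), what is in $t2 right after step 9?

31

li $t4, 15 → $t4=15
li $t7, 6 → $t7=6
li $t3, -5 → $t3=-5
li $t2, 37 → $t2=37
and $t2, $t7, $t3 → $t2=6&(-5)=2
add $t2, $t4, $t7 → $t2=15+6=21
xor $t3, $t2, 17 → $t3=21^17=4
or $t2, $t2, 15 → $t2=21|15=31
add $t7, $t2, 11 → $t7=31+11=42
After step 9: $t2 = 31.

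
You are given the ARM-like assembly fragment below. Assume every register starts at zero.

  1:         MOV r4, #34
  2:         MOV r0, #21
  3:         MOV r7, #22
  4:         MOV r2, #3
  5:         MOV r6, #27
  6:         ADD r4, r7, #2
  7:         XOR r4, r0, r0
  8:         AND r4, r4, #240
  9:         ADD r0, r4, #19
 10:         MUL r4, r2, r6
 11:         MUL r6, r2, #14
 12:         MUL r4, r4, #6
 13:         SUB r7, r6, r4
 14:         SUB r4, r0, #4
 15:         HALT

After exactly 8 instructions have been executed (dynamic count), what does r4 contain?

0

r4=34
r0=21
r7=22
r2=3
r6=27
r4=22+2=24
r4=21^21=0
r4=0&240=0
After step 8: r4 = 0.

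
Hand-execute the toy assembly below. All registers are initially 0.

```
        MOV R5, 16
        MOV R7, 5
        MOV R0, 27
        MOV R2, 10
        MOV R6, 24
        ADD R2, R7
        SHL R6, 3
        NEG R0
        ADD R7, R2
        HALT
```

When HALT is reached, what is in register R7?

20

R5=16
R7=5
R0=27
R2=10
R6=24
R2=10+5=15
R6=24<<3=192
R0=-(27)=-27
R7=5+15=20
halt.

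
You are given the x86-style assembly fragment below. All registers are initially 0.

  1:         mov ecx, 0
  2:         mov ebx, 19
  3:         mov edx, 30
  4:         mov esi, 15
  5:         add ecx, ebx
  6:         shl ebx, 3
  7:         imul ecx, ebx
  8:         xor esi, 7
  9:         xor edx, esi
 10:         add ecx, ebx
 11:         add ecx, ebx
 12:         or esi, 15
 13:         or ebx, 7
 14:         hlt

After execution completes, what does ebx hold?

159

after mov ecx, 0: ecx=0
after mov ebx, 19: ebx=19
after mov edx, 30: edx=30
after mov esi, 15: esi=15
after add ecx, ebx: ecx=0+19=19
after shl ebx, 3: ebx=19<<3=152
after imul ecx, ebx: ecx=19*152=2888
after xor esi, 7: esi=15^7=8
after xor edx, esi: edx=30^8=22
after add ecx, ebx: ecx=2888+152=3040
after add ecx, ebx: ecx=3040+152=3192
after or esi, 15: esi=8|15=15
after or ebx, 7: ebx=152|7=159
halt.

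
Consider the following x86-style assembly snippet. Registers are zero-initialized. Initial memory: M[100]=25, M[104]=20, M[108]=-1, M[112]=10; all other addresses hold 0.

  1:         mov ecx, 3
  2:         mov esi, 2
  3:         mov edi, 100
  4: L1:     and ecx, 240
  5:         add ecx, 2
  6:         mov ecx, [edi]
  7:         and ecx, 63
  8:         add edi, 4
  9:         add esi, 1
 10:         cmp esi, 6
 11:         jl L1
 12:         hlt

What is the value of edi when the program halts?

after mov ecx, 3: ecx=3
after mov esi, 2: esi=2
after mov edi, 100: edi=100
after and ecx, 240: ecx=3&240=0
after add ecx, 2: ecx=0+2=2
after mov ecx, [edi]: ecx=M[100]=25
after and ecx, 63: ecx=25&63=25
after add edi, 4: edi=100+4=104
after add esi, 1: esi=2+1=3
cmp esi, 6  (cmp 3,6)
jl L1: taken
after and ecx, 240: ecx=25&240=16
after add ecx, 2: ecx=16+2=18
after mov ecx, [edi]: ecx=M[104]=20
after and ecx, 63: ecx=20&63=20
after add edi, 4: edi=104+4=108
after add esi, 1: esi=3+1=4
cmp esi, 6  (cmp 4,6)
jl L1: taken
after and ecx, 240: ecx=20&240=16
after add ecx, 2: ecx=16+2=18
after mov ecx, [edi]: ecx=M[108]=-1
after and ecx, 63: ecx=(-1)&63=63
after add edi, 4: edi=108+4=112
after add esi, 1: esi=4+1=5
cmp esi, 6  (cmp 5,6)
jl L1: taken
after and ecx, 240: ecx=63&240=48
after add ecx, 2: ecx=48+2=50
after mov ecx, [edi]: ecx=M[112]=10
after and ecx, 63: ecx=10&63=10
after add edi, 4: edi=112+4=116
after add esi, 1: esi=5+1=6
cmp esi, 6  (cmp 6,6)
jl L1: not taken
halt.

116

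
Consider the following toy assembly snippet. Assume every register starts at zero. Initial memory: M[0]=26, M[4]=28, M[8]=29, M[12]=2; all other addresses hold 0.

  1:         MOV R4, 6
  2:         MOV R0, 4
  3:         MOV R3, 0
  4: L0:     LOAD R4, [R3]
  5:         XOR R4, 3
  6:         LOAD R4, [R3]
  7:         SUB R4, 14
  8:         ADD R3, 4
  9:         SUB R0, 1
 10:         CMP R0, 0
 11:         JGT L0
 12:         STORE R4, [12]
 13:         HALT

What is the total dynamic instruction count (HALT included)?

R4=6
R0=4
R3=0
R4=M[0]=26
R4=26^3=25
R4=M[0]=26
R4=26-14=12
R3=0+4=4
R0=4-1=3
CMP R0, 0  (cmp 3,0)
JGT L0: taken
R4=M[4]=28
R4=28^3=31
R4=M[4]=28
R4=28-14=14
R3=4+4=8
R0=3-1=2
CMP R0, 0  (cmp 2,0)
JGT L0: taken
R4=M[8]=29
R4=29^3=30
R4=M[8]=29
R4=29-14=15
R3=8+4=12
R0=2-1=1
CMP R0, 0  (cmp 1,0)
JGT L0: taken
R4=M[12]=2
R4=2^3=1
R4=M[12]=2
R4=2-14=-12
R3=12+4=16
R0=1-1=0
CMP R0, 0  (cmp 0,0)
JGT L0: not taken
STORE R4, [12] → M[12]=-12
halt.
Total executed instructions: 37.

37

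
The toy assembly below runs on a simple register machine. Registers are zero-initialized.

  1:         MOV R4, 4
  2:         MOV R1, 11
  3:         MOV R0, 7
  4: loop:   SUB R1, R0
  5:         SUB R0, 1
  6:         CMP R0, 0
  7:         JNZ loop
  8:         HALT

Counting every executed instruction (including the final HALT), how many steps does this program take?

MOV R4, 4 → R4=4
MOV R1, 11 → R1=11
MOV R0, 7 → R0=7
SUB R1, R0 → R1=11-7=4
SUB R0, 1 → R0=7-1=6
CMP R0, 0  (cmp 6,0)
JNZ loop: taken
SUB R1, R0 → R1=4-6=-2
SUB R0, 1 → R0=6-1=5
CMP R0, 0  (cmp 5,0)
JNZ loop: taken
SUB R1, R0 → R1=(-2)-5=-7
SUB R0, 1 → R0=5-1=4
CMP R0, 0  (cmp 4,0)
JNZ loop: taken
SUB R1, R0 → R1=(-7)-4=-11
SUB R0, 1 → R0=4-1=3
CMP R0, 0  (cmp 3,0)
JNZ loop: taken
SUB R1, R0 → R1=(-11)-3=-14
SUB R0, 1 → R0=3-1=2
CMP R0, 0  (cmp 2,0)
JNZ loop: taken
SUB R1, R0 → R1=(-14)-2=-16
SUB R0, 1 → R0=2-1=1
CMP R0, 0  (cmp 1,0)
JNZ loop: taken
SUB R1, R0 → R1=(-16)-1=-17
SUB R0, 1 → R0=1-1=0
CMP R0, 0  (cmp 0,0)
JNZ loop: not taken
halt.
Total executed instructions: 32.

32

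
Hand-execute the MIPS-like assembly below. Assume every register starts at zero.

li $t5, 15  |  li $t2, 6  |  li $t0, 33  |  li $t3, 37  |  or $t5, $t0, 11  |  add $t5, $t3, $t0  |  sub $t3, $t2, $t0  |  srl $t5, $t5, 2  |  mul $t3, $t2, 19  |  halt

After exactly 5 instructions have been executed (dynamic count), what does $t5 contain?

$t5=15
$t2=6
$t0=33
$t3=37
$t5=33|11=43
After step 5: $t5 = 43.

43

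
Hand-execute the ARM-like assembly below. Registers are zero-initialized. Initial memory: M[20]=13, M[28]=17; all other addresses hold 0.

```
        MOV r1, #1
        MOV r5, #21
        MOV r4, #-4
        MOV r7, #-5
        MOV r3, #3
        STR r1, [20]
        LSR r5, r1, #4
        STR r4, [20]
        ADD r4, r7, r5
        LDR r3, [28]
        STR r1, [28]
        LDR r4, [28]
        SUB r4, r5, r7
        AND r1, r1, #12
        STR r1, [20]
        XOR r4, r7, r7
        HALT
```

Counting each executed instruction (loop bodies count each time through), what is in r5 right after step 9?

MOV r1, #1 → r1=1
MOV r5, #21 → r5=21
MOV r4, #-4 → r4=-4
MOV r7, #-5 → r7=-5
MOV r3, #3 → r3=3
STR r1, [20] → M[20]=1
LSR r5, r1, #4 → r5=1>>4=0
STR r4, [20] → M[20]=-4
ADD r4, r7, r5 → r4=(-5)+0=-5
After step 9: r5 = 0.

0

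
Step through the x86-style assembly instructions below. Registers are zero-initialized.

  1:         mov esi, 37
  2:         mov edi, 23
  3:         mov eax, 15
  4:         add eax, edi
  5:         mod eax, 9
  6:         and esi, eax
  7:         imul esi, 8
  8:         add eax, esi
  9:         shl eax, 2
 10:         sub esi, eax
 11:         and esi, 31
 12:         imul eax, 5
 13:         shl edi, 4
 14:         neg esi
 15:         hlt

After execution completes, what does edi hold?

368

mov esi, 37 → esi=37
mov edi, 23 → edi=23
mov eax, 15 → eax=15
add eax, edi → eax=15+23=38
mod eax, 9 → eax=38%9=2
and esi, eax → esi=37&2=0
imul esi, 8 → esi=0*8=0
add eax, esi → eax=2+0=2
shl eax, 2 → eax=2<<2=8
sub esi, eax → esi=0-8=-8
and esi, 31 → esi=(-8)&31=24
imul eax, 5 → eax=8*5=40
shl edi, 4 → edi=23<<4=368
neg esi → esi=-(24)=-24
halt.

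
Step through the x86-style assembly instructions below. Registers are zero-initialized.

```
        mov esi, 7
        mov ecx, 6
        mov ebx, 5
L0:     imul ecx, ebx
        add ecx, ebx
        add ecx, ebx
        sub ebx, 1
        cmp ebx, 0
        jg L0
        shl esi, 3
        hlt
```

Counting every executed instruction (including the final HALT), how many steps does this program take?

35

esi=7
ecx=6
ebx=5
ecx=6*5=30
ecx=30+5=35
ecx=35+5=40
ebx=5-1=4
cmp ebx, 0  (cmp 4,0)
jg L0: taken
ecx=40*4=160
ecx=160+4=164
ecx=164+4=168
ebx=4-1=3
cmp ebx, 0  (cmp 3,0)
jg L0: taken
ecx=168*3=504
ecx=504+3=507
ecx=507+3=510
ebx=3-1=2
cmp ebx, 0  (cmp 2,0)
jg L0: taken
ecx=510*2=1020
ecx=1020+2=1022
ecx=1022+2=1024
ebx=2-1=1
cmp ebx, 0  (cmp 1,0)
jg L0: taken
ecx=1024*1=1024
ecx=1024+1=1025
ecx=1025+1=1026
ebx=1-1=0
cmp ebx, 0  (cmp 0,0)
jg L0: not taken
esi=7<<3=56
halt.
Total executed instructions: 35.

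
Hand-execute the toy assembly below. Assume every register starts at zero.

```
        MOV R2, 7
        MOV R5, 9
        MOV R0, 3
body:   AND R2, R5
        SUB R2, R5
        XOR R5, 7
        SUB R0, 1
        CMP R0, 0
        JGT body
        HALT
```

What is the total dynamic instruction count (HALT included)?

after MOV R2, 7: R2=7
after MOV R5, 9: R5=9
after MOV R0, 3: R0=3
after AND R2, R5: R2=7&9=1
after SUB R2, R5: R2=1-9=-8
after XOR R5, 7: R5=9^7=14
after SUB R0, 1: R0=3-1=2
CMP R0, 0  (cmp 2,0)
JGT body: taken
after AND R2, R5: R2=(-8)&14=8
after SUB R2, R5: R2=8-14=-6
after XOR R5, 7: R5=14^7=9
after SUB R0, 1: R0=2-1=1
CMP R0, 0  (cmp 1,0)
JGT body: taken
after AND R2, R5: R2=(-6)&9=8
after SUB R2, R5: R2=8-9=-1
after XOR R5, 7: R5=9^7=14
after SUB R0, 1: R0=1-1=0
CMP R0, 0  (cmp 0,0)
JGT body: not taken
halt.
Total executed instructions: 22.

22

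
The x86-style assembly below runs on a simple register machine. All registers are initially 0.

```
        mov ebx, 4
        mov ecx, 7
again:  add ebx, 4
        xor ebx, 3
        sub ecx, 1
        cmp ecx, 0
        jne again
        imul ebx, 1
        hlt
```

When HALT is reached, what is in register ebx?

35

after mov ebx, 4: ebx=4
after mov ecx, 7: ecx=7
after add ebx, 4: ebx=4+4=8
after xor ebx, 3: ebx=8^3=11
after sub ecx, 1: ecx=7-1=6
cmp ecx, 0  (cmp 6,0)
jne again: taken
after add ebx, 4: ebx=11+4=15
after xor ebx, 3: ebx=15^3=12
after sub ecx, 1: ecx=6-1=5
cmp ecx, 0  (cmp 5,0)
jne again: taken
after add ebx, 4: ebx=12+4=16
after xor ebx, 3: ebx=16^3=19
after sub ecx, 1: ecx=5-1=4
cmp ecx, 0  (cmp 4,0)
jne again: taken
after add ebx, 4: ebx=19+4=23
after xor ebx, 3: ebx=23^3=20
after sub ecx, 1: ecx=4-1=3
cmp ecx, 0  (cmp 3,0)
jne again: taken
after add ebx, 4: ebx=20+4=24
after xor ebx, 3: ebx=24^3=27
after sub ecx, 1: ecx=3-1=2
cmp ecx, 0  (cmp 2,0)
jne again: taken
after add ebx, 4: ebx=27+4=31
after xor ebx, 3: ebx=31^3=28
after sub ecx, 1: ecx=2-1=1
cmp ecx, 0  (cmp 1,0)
jne again: taken
after add ebx, 4: ebx=28+4=32
after xor ebx, 3: ebx=32^3=35
after sub ecx, 1: ecx=1-1=0
cmp ecx, 0  (cmp 0,0)
jne again: not taken
after imul ebx, 1: ebx=35*1=35
halt.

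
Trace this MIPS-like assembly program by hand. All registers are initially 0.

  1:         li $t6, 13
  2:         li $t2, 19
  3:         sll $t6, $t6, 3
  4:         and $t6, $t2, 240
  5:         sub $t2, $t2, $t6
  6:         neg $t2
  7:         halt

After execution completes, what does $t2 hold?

$t6=13
$t2=19
$t6=13<<3=104
$t6=19&240=16
$t2=19-16=3
$t2=-(3)=-3
halt.

-3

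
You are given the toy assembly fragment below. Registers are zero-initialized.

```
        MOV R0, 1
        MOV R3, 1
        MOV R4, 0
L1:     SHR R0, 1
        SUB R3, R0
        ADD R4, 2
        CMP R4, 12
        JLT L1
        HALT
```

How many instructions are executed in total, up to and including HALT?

34

after MOV R0, 1: R0=1
after MOV R3, 1: R3=1
after MOV R4, 0: R4=0
after SHR R0, 1: R0=1>>1=0
after SUB R3, R0: R3=1-0=1
after ADD R4, 2: R4=0+2=2
CMP R4, 12  (cmp 2,12)
JLT L1: taken
after SHR R0, 1: R0=0>>1=0
after SUB R3, R0: R3=1-0=1
after ADD R4, 2: R4=2+2=4
CMP R4, 12  (cmp 4,12)
JLT L1: taken
after SHR R0, 1: R0=0>>1=0
after SUB R3, R0: R3=1-0=1
after ADD R4, 2: R4=4+2=6
CMP R4, 12  (cmp 6,12)
JLT L1: taken
after SHR R0, 1: R0=0>>1=0
after SUB R3, R0: R3=1-0=1
after ADD R4, 2: R4=6+2=8
CMP R4, 12  (cmp 8,12)
JLT L1: taken
after SHR R0, 1: R0=0>>1=0
after SUB R3, R0: R3=1-0=1
after ADD R4, 2: R4=8+2=10
CMP R4, 12  (cmp 10,12)
JLT L1: taken
after SHR R0, 1: R0=0>>1=0
after SUB R3, R0: R3=1-0=1
after ADD R4, 2: R4=10+2=12
CMP R4, 12  (cmp 12,12)
JLT L1: not taken
halt.
Total executed instructions: 34.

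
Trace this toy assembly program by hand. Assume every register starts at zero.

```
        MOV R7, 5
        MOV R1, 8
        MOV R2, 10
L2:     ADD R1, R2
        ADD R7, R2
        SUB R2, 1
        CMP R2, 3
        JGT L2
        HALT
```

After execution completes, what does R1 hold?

57

after MOV R7, 5: R7=5
after MOV R1, 8: R1=8
after MOV R2, 10: R2=10
after ADD R1, R2: R1=8+10=18
after ADD R7, R2: R7=5+10=15
after SUB R2, 1: R2=10-1=9
CMP R2, 3  (cmp 9,3)
JGT L2: taken
after ADD R1, R2: R1=18+9=27
after ADD R7, R2: R7=15+9=24
after SUB R2, 1: R2=9-1=8
CMP R2, 3  (cmp 8,3)
JGT L2: taken
after ADD R1, R2: R1=27+8=35
after ADD R7, R2: R7=24+8=32
after SUB R2, 1: R2=8-1=7
CMP R2, 3  (cmp 7,3)
JGT L2: taken
after ADD R1, R2: R1=35+7=42
after ADD R7, R2: R7=32+7=39
after SUB R2, 1: R2=7-1=6
CMP R2, 3  (cmp 6,3)
JGT L2: taken
after ADD R1, R2: R1=42+6=48
after ADD R7, R2: R7=39+6=45
after SUB R2, 1: R2=6-1=5
CMP R2, 3  (cmp 5,3)
JGT L2: taken
after ADD R1, R2: R1=48+5=53
after ADD R7, R2: R7=45+5=50
after SUB R2, 1: R2=5-1=4
CMP R2, 3  (cmp 4,3)
JGT L2: taken
after ADD R1, R2: R1=53+4=57
after ADD R7, R2: R7=50+4=54
after SUB R2, 1: R2=4-1=3
CMP R2, 3  (cmp 3,3)
JGT L2: not taken
halt.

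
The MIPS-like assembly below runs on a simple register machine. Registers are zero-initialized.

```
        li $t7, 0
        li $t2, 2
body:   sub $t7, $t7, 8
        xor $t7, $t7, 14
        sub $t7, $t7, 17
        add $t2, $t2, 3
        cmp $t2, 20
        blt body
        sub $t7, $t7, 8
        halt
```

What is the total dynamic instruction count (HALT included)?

40

after li $t7, 0: $t7=0
after li $t2, 2: $t2=2
after sub $t7, $t7, 8: $t7=0-8=-8
after xor $t7, $t7, 14: $t7=(-8)^14=-10
after sub $t7, $t7, 17: $t7=(-10)-17=-27
after add $t2, $t2, 3: $t2=2+3=5
cmp $t2, 20  (cmp 5,20)
blt body: taken
after sub $t7, $t7, 8: $t7=(-27)-8=-35
after xor $t7, $t7, 14: $t7=(-35)^14=-45
after sub $t7, $t7, 17: $t7=(-45)-17=-62
after add $t2, $t2, 3: $t2=5+3=8
cmp $t2, 20  (cmp 8,20)
blt body: taken
after sub $t7, $t7, 8: $t7=(-62)-8=-70
after xor $t7, $t7, 14: $t7=(-70)^14=-76
after sub $t7, $t7, 17: $t7=(-76)-17=-93
after add $t2, $t2, 3: $t2=8+3=11
cmp $t2, 20  (cmp 11,20)
blt body: taken
after sub $t7, $t7, 8: $t7=(-93)-8=-101
after xor $t7, $t7, 14: $t7=(-101)^14=-107
after sub $t7, $t7, 17: $t7=(-107)-17=-124
after add $t2, $t2, 3: $t2=11+3=14
cmp $t2, 20  (cmp 14,20)
blt body: taken
after sub $t7, $t7, 8: $t7=(-124)-8=-132
after xor $t7, $t7, 14: $t7=(-132)^14=-142
after sub $t7, $t7, 17: $t7=(-142)-17=-159
after add $t2, $t2, 3: $t2=14+3=17
cmp $t2, 20  (cmp 17,20)
blt body: taken
after sub $t7, $t7, 8: $t7=(-159)-8=-167
after xor $t7, $t7, 14: $t7=(-167)^14=-169
after sub $t7, $t7, 17: $t7=(-169)-17=-186
after add $t2, $t2, 3: $t2=17+3=20
cmp $t2, 20  (cmp 20,20)
blt body: not taken
after sub $t7, $t7, 8: $t7=(-186)-8=-194
halt.
Total executed instructions: 40.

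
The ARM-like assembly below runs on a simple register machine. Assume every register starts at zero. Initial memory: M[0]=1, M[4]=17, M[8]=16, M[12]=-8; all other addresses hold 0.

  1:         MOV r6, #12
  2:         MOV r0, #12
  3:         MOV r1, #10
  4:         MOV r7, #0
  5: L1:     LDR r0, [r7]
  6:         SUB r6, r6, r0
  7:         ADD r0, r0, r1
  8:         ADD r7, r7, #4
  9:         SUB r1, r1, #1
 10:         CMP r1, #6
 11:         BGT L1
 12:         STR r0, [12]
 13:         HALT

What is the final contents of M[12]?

-1

MOV r6, #12 → r6=12
MOV r0, #12 → r0=12
MOV r1, #10 → r1=10
MOV r7, #0 → r7=0
LDR r0, [r7] → r0=M[0]=1
SUB r6, r6, r0 → r6=12-1=11
ADD r0, r0, r1 → r0=1+10=11
ADD r7, r7, #4 → r7=0+4=4
SUB r1, r1, #1 → r1=10-1=9
CMP r1, #6  (cmp 9,6)
BGT L1: taken
LDR r0, [r7] → r0=M[4]=17
SUB r6, r6, r0 → r6=11-17=-6
ADD r0, r0, r1 → r0=17+9=26
ADD r7, r7, #4 → r7=4+4=8
SUB r1, r1, #1 → r1=9-1=8
CMP r1, #6  (cmp 8,6)
BGT L1: taken
LDR r0, [r7] → r0=M[8]=16
SUB r6, r6, r0 → r6=(-6)-16=-22
ADD r0, r0, r1 → r0=16+8=24
ADD r7, r7, #4 → r7=8+4=12
SUB r1, r1, #1 → r1=8-1=7
CMP r1, #6  (cmp 7,6)
BGT L1: taken
LDR r0, [r7] → r0=M[12]=-8
SUB r6, r6, r0 → r6=(-22)-(-8)=-14
ADD r0, r0, r1 → r0=(-8)+7=-1
ADD r7, r7, #4 → r7=12+4=16
SUB r1, r1, #1 → r1=7-1=6
CMP r1, #6  (cmp 6,6)
BGT L1: not taken
STR r0, [12] → M[12]=-1
halt.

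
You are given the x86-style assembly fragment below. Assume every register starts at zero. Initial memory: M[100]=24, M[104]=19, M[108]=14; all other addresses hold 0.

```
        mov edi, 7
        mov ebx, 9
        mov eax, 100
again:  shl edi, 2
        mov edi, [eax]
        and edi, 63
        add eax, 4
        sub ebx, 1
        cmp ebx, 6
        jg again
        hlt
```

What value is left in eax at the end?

112

after mov edi, 7: edi=7
after mov ebx, 9: ebx=9
after mov eax, 100: eax=100
after shl edi, 2: edi=7<<2=28
after mov edi, [eax]: edi=M[100]=24
after and edi, 63: edi=24&63=24
after add eax, 4: eax=100+4=104
after sub ebx, 1: ebx=9-1=8
cmp ebx, 6  (cmp 8,6)
jg again: taken
after shl edi, 2: edi=24<<2=96
after mov edi, [eax]: edi=M[104]=19
after and edi, 63: edi=19&63=19
after add eax, 4: eax=104+4=108
after sub ebx, 1: ebx=8-1=7
cmp ebx, 6  (cmp 7,6)
jg again: taken
after shl edi, 2: edi=19<<2=76
after mov edi, [eax]: edi=M[108]=14
after and edi, 63: edi=14&63=14
after add eax, 4: eax=108+4=112
after sub ebx, 1: ebx=7-1=6
cmp ebx, 6  (cmp 6,6)
jg again: not taken
halt.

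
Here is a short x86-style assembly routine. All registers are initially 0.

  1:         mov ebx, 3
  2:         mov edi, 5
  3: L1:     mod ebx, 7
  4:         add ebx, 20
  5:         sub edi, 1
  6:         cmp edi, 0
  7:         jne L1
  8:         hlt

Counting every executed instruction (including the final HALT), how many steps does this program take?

mov ebx, 3 → ebx=3
mov edi, 5 → edi=5
mod ebx, 7 → ebx=3%7=3
add ebx, 20 → ebx=3+20=23
sub edi, 1 → edi=5-1=4
cmp edi, 0  (cmp 4,0)
jne L1: taken
mod ebx, 7 → ebx=23%7=2
add ebx, 20 → ebx=2+20=22
sub edi, 1 → edi=4-1=3
cmp edi, 0  (cmp 3,0)
jne L1: taken
mod ebx, 7 → ebx=22%7=1
add ebx, 20 → ebx=1+20=21
sub edi, 1 → edi=3-1=2
cmp edi, 0  (cmp 2,0)
jne L1: taken
mod ebx, 7 → ebx=21%7=0
add ebx, 20 → ebx=0+20=20
sub edi, 1 → edi=2-1=1
cmp edi, 0  (cmp 1,0)
jne L1: taken
mod ebx, 7 → ebx=20%7=6
add ebx, 20 → ebx=6+20=26
sub edi, 1 → edi=1-1=0
cmp edi, 0  (cmp 0,0)
jne L1: not taken
halt.
Total executed instructions: 28.

28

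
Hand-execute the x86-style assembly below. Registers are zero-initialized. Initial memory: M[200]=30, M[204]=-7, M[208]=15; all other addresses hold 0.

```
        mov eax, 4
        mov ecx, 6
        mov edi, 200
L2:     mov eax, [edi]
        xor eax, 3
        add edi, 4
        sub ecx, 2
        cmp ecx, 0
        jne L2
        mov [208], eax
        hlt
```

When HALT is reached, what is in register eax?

12

eax=4
ecx=6
edi=200
eax=M[200]=30
eax=30^3=29
edi=200+4=204
ecx=6-2=4
cmp ecx, 0  (cmp 4,0)
jne L2: taken
eax=M[204]=-7
eax=(-7)^3=-6
edi=204+4=208
ecx=4-2=2
cmp ecx, 0  (cmp 2,0)
jne L2: taken
eax=M[208]=15
eax=15^3=12
edi=208+4=212
ecx=2-2=0
cmp ecx, 0  (cmp 0,0)
jne L2: not taken
mov [208], eax → M[208]=12
halt.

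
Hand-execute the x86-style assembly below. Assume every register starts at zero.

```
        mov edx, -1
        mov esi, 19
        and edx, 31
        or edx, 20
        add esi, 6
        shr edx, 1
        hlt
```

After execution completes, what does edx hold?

15

edx=-1
esi=19
edx=(-1)&31=31
edx=31|20=31
esi=19+6=25
edx=31>>1=15
halt.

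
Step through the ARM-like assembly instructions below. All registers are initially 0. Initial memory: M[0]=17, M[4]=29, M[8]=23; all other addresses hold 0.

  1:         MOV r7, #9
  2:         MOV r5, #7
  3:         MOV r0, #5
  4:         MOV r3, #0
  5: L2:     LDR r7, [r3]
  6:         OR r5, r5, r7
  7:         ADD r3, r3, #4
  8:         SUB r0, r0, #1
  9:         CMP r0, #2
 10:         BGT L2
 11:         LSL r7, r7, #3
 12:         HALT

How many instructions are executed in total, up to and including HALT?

24

MOV r7, #9 → r7=9
MOV r5, #7 → r5=7
MOV r0, #5 → r0=5
MOV r3, #0 → r3=0
LDR r7, [r3] → r7=M[0]=17
OR r5, r5, r7 → r5=7|17=23
ADD r3, r3, #4 → r3=0+4=4
SUB r0, r0, #1 → r0=5-1=4
CMP r0, #2  (cmp 4,2)
BGT L2: taken
LDR r7, [r3] → r7=M[4]=29
OR r5, r5, r7 → r5=23|29=31
ADD r3, r3, #4 → r3=4+4=8
SUB r0, r0, #1 → r0=4-1=3
CMP r0, #2  (cmp 3,2)
BGT L2: taken
LDR r7, [r3] → r7=M[8]=23
OR r5, r5, r7 → r5=31|23=31
ADD r3, r3, #4 → r3=8+4=12
SUB r0, r0, #1 → r0=3-1=2
CMP r0, #2  (cmp 2,2)
BGT L2: not taken
LSL r7, r7, #3 → r7=23<<3=184
halt.
Total executed instructions: 24.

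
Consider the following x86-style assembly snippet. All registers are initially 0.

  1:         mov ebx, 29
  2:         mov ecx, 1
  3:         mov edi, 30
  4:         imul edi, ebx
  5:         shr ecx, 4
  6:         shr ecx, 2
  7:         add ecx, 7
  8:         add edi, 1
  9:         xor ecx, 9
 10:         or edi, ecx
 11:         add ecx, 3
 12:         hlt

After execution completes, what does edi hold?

879

mov ebx, 29 → ebx=29
mov ecx, 1 → ecx=1
mov edi, 30 → edi=30
imul edi, ebx → edi=30*29=870
shr ecx, 4 → ecx=1>>4=0
shr ecx, 2 → ecx=0>>2=0
add ecx, 7 → ecx=0+7=7
add edi, 1 → edi=870+1=871
xor ecx, 9 → ecx=7^9=14
or edi, ecx → edi=871|14=879
add ecx, 3 → ecx=14+3=17
halt.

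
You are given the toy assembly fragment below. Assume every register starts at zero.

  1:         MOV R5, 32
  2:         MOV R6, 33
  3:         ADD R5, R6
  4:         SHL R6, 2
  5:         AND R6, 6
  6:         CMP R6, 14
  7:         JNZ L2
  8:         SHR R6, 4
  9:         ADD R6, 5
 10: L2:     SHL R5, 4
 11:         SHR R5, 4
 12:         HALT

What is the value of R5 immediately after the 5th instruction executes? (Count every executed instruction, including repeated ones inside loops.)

65

R5=32
R6=33
R5=32+33=65
R6=33<<2=132
R6=132&6=4
After step 5: R5 = 65.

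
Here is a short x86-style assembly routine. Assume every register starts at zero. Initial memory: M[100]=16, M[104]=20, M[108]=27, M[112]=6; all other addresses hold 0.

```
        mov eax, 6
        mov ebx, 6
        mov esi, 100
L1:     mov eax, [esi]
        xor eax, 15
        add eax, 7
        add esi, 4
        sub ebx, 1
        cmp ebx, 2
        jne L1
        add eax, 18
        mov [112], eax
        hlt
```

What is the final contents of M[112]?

34

mov eax, 6 → eax=6
mov ebx, 6 → ebx=6
mov esi, 100 → esi=100
mov eax, [esi] → eax=M[100]=16
xor eax, 15 → eax=16^15=31
add eax, 7 → eax=31+7=38
add esi, 4 → esi=100+4=104
sub ebx, 1 → ebx=6-1=5
cmp ebx, 2  (cmp 5,2)
jne L1: taken
mov eax, [esi] → eax=M[104]=20
xor eax, 15 → eax=20^15=27
add eax, 7 → eax=27+7=34
add esi, 4 → esi=104+4=108
sub ebx, 1 → ebx=5-1=4
cmp ebx, 2  (cmp 4,2)
jne L1: taken
mov eax, [esi] → eax=M[108]=27
xor eax, 15 → eax=27^15=20
add eax, 7 → eax=20+7=27
add esi, 4 → esi=108+4=112
sub ebx, 1 → ebx=4-1=3
cmp ebx, 2  (cmp 3,2)
jne L1: taken
mov eax, [esi] → eax=M[112]=6
xor eax, 15 → eax=6^15=9
add eax, 7 → eax=9+7=16
add esi, 4 → esi=112+4=116
sub ebx, 1 → ebx=3-1=2
cmp ebx, 2  (cmp 2,2)
jne L1: not taken
add eax, 18 → eax=16+18=34
mov [112], eax → M[112]=34
halt.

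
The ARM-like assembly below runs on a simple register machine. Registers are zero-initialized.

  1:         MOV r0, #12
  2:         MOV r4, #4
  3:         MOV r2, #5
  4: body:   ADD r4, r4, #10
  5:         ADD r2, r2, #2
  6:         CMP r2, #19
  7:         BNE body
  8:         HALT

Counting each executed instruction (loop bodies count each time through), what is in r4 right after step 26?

MOV r0, #12 → r0=12
MOV r4, #4 → r4=4
MOV r2, #5 → r2=5
ADD r4, r4, #10 → r4=4+10=14
ADD r2, r2, #2 → r2=5+2=7
CMP r2, #19  (cmp 7,19)
BNE body: taken
ADD r4, r4, #10 → r4=14+10=24
ADD r2, r2, #2 → r2=7+2=9
CMP r2, #19  (cmp 9,19)
BNE body: taken
ADD r4, r4, #10 → r4=24+10=34
ADD r2, r2, #2 → r2=9+2=11
CMP r2, #19  (cmp 11,19)
BNE body: taken
ADD r4, r4, #10 → r4=34+10=44
ADD r2, r2, #2 → r2=11+2=13
CMP r2, #19  (cmp 13,19)
BNE body: taken
ADD r4, r4, #10 → r4=44+10=54
ADD r2, r2, #2 → r2=13+2=15
CMP r2, #19  (cmp 15,19)
BNE body: taken
ADD r4, r4, #10 → r4=54+10=64
ADD r2, r2, #2 → r2=15+2=17
CMP r2, #19  (cmp 17,19)
After step 26: r4 = 64.

64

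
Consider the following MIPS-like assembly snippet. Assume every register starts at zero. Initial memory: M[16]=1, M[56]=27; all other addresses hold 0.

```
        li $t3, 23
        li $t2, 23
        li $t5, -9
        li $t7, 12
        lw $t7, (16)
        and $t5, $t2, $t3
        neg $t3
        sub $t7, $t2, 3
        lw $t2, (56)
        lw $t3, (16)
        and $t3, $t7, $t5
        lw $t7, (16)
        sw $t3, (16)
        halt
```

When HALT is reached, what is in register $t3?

20

$t3=23
$t2=23
$t5=-9
$t7=12
$t7=M[16]=1
$t5=23&23=23
$t3=-(23)=-23
$t7=23-3=20
$t2=M[56]=27
$t3=M[16]=1
$t3=20&23=20
$t7=M[16]=1
sw $t3, (16) → M[16]=20
halt.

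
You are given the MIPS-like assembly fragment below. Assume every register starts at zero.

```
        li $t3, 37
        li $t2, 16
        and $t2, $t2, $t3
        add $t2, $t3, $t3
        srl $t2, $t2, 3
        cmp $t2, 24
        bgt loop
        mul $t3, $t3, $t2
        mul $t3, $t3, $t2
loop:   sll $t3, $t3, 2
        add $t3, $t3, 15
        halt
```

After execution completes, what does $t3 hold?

12003

li $t3, 37 → $t3=37
li $t2, 16 → $t2=16
and $t2, $t2, $t3 → $t2=16&37=0
add $t2, $t3, $t3 → $t2=37+37=74
srl $t2, $t2, 3 → $t2=74>>3=9
cmp $t2, 24  (cmp 9,24)
bgt loop: not taken
mul $t3, $t3, $t2 → $t3=37*9=333
mul $t3, $t3, $t2 → $t3=333*9=2997
sll $t3, $t3, 2 → $t3=2997<<2=11988
add $t3, $t3, 15 → $t3=11988+15=12003
halt.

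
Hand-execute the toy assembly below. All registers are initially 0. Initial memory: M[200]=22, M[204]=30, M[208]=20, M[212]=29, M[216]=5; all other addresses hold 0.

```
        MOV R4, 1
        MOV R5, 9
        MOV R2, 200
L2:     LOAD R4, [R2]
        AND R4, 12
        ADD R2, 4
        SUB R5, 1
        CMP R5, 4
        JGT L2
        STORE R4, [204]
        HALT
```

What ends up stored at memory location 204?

after MOV R4, 1: R4=1
after MOV R5, 9: R5=9
after MOV R2, 200: R2=200
after LOAD R4, [R2]: R4=M[200]=22
after AND R4, 12: R4=22&12=4
after ADD R2, 4: R2=200+4=204
after SUB R5, 1: R5=9-1=8
CMP R5, 4  (cmp 8,4)
JGT L2: taken
after LOAD R4, [R2]: R4=M[204]=30
after AND R4, 12: R4=30&12=12
after ADD R2, 4: R2=204+4=208
after SUB R5, 1: R5=8-1=7
CMP R5, 4  (cmp 7,4)
JGT L2: taken
after LOAD R4, [R2]: R4=M[208]=20
after AND R4, 12: R4=20&12=4
after ADD R2, 4: R2=208+4=212
after SUB R5, 1: R5=7-1=6
CMP R5, 4  (cmp 6,4)
JGT L2: taken
after LOAD R4, [R2]: R4=M[212]=29
after AND R4, 12: R4=29&12=12
after ADD R2, 4: R2=212+4=216
after SUB R5, 1: R5=6-1=5
CMP R5, 4  (cmp 5,4)
JGT L2: taken
after LOAD R4, [R2]: R4=M[216]=5
after AND R4, 12: R4=5&12=4
after ADD R2, 4: R2=216+4=220
after SUB R5, 1: R5=5-1=4
CMP R5, 4  (cmp 4,4)
JGT L2: not taken
STORE R4, [204] → M[204]=4
halt.

4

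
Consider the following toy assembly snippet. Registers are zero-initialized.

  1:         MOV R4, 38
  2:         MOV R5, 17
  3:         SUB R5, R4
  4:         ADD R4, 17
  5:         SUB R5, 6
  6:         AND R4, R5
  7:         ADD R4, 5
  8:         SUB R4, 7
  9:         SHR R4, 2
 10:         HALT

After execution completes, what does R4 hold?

R4=38
R5=17
R5=17-38=-21
R4=38+17=55
R5=(-21)-6=-27
R4=55&(-27)=37
R4=37+5=42
R4=42-7=35
R4=35>>2=8
halt.

8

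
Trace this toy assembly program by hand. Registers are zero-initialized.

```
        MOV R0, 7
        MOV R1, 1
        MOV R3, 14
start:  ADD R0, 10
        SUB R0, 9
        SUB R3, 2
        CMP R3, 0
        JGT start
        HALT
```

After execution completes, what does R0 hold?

MOV R0, 7 → R0=7
MOV R1, 1 → R1=1
MOV R3, 14 → R3=14
ADD R0, 10 → R0=7+10=17
SUB R0, 9 → R0=17-9=8
SUB R3, 2 → R3=14-2=12
CMP R3, 0  (cmp 12,0)
JGT start: taken
ADD R0, 10 → R0=8+10=18
SUB R0, 9 → R0=18-9=9
SUB R3, 2 → R3=12-2=10
CMP R3, 0  (cmp 10,0)
JGT start: taken
ADD R0, 10 → R0=9+10=19
SUB R0, 9 → R0=19-9=10
SUB R3, 2 → R3=10-2=8
CMP R3, 0  (cmp 8,0)
JGT start: taken
ADD R0, 10 → R0=10+10=20
SUB R0, 9 → R0=20-9=11
SUB R3, 2 → R3=8-2=6
CMP R3, 0  (cmp 6,0)
JGT start: taken
ADD R0, 10 → R0=11+10=21
SUB R0, 9 → R0=21-9=12
SUB R3, 2 → R3=6-2=4
CMP R3, 0  (cmp 4,0)
JGT start: taken
ADD R0, 10 → R0=12+10=22
SUB R0, 9 → R0=22-9=13
SUB R3, 2 → R3=4-2=2
CMP R3, 0  (cmp 2,0)
JGT start: taken
ADD R0, 10 → R0=13+10=23
SUB R0, 9 → R0=23-9=14
SUB R3, 2 → R3=2-2=0
CMP R3, 0  (cmp 0,0)
JGT start: not taken
halt.

14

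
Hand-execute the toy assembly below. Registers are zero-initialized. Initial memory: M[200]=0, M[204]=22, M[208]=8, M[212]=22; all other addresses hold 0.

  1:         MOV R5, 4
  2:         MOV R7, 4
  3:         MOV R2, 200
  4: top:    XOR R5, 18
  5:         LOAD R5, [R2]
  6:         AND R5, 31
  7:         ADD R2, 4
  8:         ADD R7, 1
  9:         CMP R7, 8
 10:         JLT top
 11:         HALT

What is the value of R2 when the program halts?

216

MOV R5, 4 → R5=4
MOV R7, 4 → R7=4
MOV R2, 200 → R2=200
XOR R5, 18 → R5=4^18=22
LOAD R5, [R2] → R5=M[200]=0
AND R5, 31 → R5=0&31=0
ADD R2, 4 → R2=200+4=204
ADD R7, 1 → R7=4+1=5
CMP R7, 8  (cmp 5,8)
JLT top: taken
XOR R5, 18 → R5=0^18=18
LOAD R5, [R2] → R5=M[204]=22
AND R5, 31 → R5=22&31=22
ADD R2, 4 → R2=204+4=208
ADD R7, 1 → R7=5+1=6
CMP R7, 8  (cmp 6,8)
JLT top: taken
XOR R5, 18 → R5=22^18=4
LOAD R5, [R2] → R5=M[208]=8
AND R5, 31 → R5=8&31=8
ADD R2, 4 → R2=208+4=212
ADD R7, 1 → R7=6+1=7
CMP R7, 8  (cmp 7,8)
JLT top: taken
XOR R5, 18 → R5=8^18=26
LOAD R5, [R2] → R5=M[212]=22
AND R5, 31 → R5=22&31=22
ADD R2, 4 → R2=212+4=216
ADD R7, 1 → R7=7+1=8
CMP R7, 8  (cmp 8,8)
JLT top: not taken
halt.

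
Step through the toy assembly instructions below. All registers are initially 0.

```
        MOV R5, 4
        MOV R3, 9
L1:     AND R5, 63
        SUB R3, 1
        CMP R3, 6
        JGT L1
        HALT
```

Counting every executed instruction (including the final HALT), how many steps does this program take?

15

MOV R5, 4 → R5=4
MOV R3, 9 → R3=9
AND R5, 63 → R5=4&63=4
SUB R3, 1 → R3=9-1=8
CMP R3, 6  (cmp 8,6)
JGT L1: taken
AND R5, 63 → R5=4&63=4
SUB R3, 1 → R3=8-1=7
CMP R3, 6  (cmp 7,6)
JGT L1: taken
AND R5, 63 → R5=4&63=4
SUB R3, 1 → R3=7-1=6
CMP R3, 6  (cmp 6,6)
JGT L1: not taken
halt.
Total executed instructions: 15.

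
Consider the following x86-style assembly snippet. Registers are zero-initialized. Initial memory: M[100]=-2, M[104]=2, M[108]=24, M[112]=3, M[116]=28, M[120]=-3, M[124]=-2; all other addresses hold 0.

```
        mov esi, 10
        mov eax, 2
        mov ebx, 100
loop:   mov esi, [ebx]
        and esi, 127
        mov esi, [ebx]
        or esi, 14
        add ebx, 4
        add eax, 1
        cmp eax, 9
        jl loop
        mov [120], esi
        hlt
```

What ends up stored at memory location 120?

mov esi, 10 → esi=10
mov eax, 2 → eax=2
mov ebx, 100 → ebx=100
mov esi, [ebx] → esi=M[100]=-2
and esi, 127 → esi=(-2)&127=126
mov esi, [ebx] → esi=M[100]=-2
or esi, 14 → esi=(-2)|14=-2
add ebx, 4 → ebx=100+4=104
add eax, 1 → eax=2+1=3
cmp eax, 9  (cmp 3,9)
jl loop: taken
mov esi, [ebx] → esi=M[104]=2
and esi, 127 → esi=2&127=2
mov esi, [ebx] → esi=M[104]=2
or esi, 14 → esi=2|14=14
add ebx, 4 → ebx=104+4=108
add eax, 1 → eax=3+1=4
cmp eax, 9  (cmp 4,9)
jl loop: taken
mov esi, [ebx] → esi=M[108]=24
and esi, 127 → esi=24&127=24
mov esi, [ebx] → esi=M[108]=24
or esi, 14 → esi=24|14=30
add ebx, 4 → ebx=108+4=112
add eax, 1 → eax=4+1=5
cmp eax, 9  (cmp 5,9)
jl loop: taken
mov esi, [ebx] → esi=M[112]=3
and esi, 127 → esi=3&127=3
mov esi, [ebx] → esi=M[112]=3
or esi, 14 → esi=3|14=15
add ebx, 4 → ebx=112+4=116
add eax, 1 → eax=5+1=6
cmp eax, 9  (cmp 6,9)
jl loop: taken
mov esi, [ebx] → esi=M[116]=28
and esi, 127 → esi=28&127=28
mov esi, [ebx] → esi=M[116]=28
or esi, 14 → esi=28|14=30
add ebx, 4 → ebx=116+4=120
add eax, 1 → eax=6+1=7
cmp eax, 9  (cmp 7,9)
jl loop: taken
mov esi, [ebx] → esi=M[120]=-3
and esi, 127 → esi=(-3)&127=125
mov esi, [ebx] → esi=M[120]=-3
or esi, 14 → esi=(-3)|14=-1
add ebx, 4 → ebx=120+4=124
add eax, 1 → eax=7+1=8
cmp eax, 9  (cmp 8,9)
jl loop: taken
mov esi, [ebx] → esi=M[124]=-2
and esi, 127 → esi=(-2)&127=126
mov esi, [ebx] → esi=M[124]=-2
or esi, 14 → esi=(-2)|14=-2
add ebx, 4 → ebx=124+4=128
add eax, 1 → eax=8+1=9
cmp eax, 9  (cmp 9,9)
jl loop: not taken
mov [120], esi → M[120]=-2
halt.

-2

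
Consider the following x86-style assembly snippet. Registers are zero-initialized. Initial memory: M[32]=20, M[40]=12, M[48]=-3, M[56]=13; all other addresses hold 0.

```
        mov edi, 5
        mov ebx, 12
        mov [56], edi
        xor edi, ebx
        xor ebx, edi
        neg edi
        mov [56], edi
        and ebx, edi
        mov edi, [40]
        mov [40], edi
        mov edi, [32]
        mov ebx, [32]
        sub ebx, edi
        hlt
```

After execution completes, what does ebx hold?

0

mov edi, 5 → edi=5
mov ebx, 12 → ebx=12
mov [56], edi → M[56]=5
xor edi, ebx → edi=5^12=9
xor ebx, edi → ebx=12^9=5
neg edi → edi=-(9)=-9
mov [56], edi → M[56]=-9
and ebx, edi → ebx=5&(-9)=5
mov edi, [40] → edi=M[40]=12
mov [40], edi → M[40]=12
mov edi, [32] → edi=M[32]=20
mov ebx, [32] → ebx=M[32]=20
sub ebx, edi → ebx=20-20=0
halt.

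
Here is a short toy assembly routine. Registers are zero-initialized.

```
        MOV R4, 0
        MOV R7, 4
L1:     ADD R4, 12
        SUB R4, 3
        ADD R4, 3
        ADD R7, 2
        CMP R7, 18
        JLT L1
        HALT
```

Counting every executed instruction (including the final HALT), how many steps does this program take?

45

MOV R4, 0 → R4=0
MOV R7, 4 → R7=4
ADD R4, 12 → R4=0+12=12
SUB R4, 3 → R4=12-3=9
ADD R4, 3 → R4=9+3=12
ADD R7, 2 → R7=4+2=6
CMP R7, 18  (cmp 6,18)
JLT L1: taken
ADD R4, 12 → R4=12+12=24
SUB R4, 3 → R4=24-3=21
ADD R4, 3 → R4=21+3=24
ADD R7, 2 → R7=6+2=8
CMP R7, 18  (cmp 8,18)
JLT L1: taken
ADD R4, 12 → R4=24+12=36
SUB R4, 3 → R4=36-3=33
ADD R4, 3 → R4=33+3=36
ADD R7, 2 → R7=8+2=10
CMP R7, 18  (cmp 10,18)
JLT L1: taken
ADD R4, 12 → R4=36+12=48
SUB R4, 3 → R4=48-3=45
ADD R4, 3 → R4=45+3=48
ADD R7, 2 → R7=10+2=12
CMP R7, 18  (cmp 12,18)
JLT L1: taken
ADD R4, 12 → R4=48+12=60
SUB R4, 3 → R4=60-3=57
ADD R4, 3 → R4=57+3=60
ADD R7, 2 → R7=12+2=14
CMP R7, 18  (cmp 14,18)
JLT L1: taken
ADD R4, 12 → R4=60+12=72
SUB R4, 3 → R4=72-3=69
ADD R4, 3 → R4=69+3=72
ADD R7, 2 → R7=14+2=16
CMP R7, 18  (cmp 16,18)
JLT L1: taken
ADD R4, 12 → R4=72+12=84
SUB R4, 3 → R4=84-3=81
ADD R4, 3 → R4=81+3=84
ADD R7, 2 → R7=16+2=18
CMP R7, 18  (cmp 18,18)
JLT L1: not taken
halt.
Total executed instructions: 45.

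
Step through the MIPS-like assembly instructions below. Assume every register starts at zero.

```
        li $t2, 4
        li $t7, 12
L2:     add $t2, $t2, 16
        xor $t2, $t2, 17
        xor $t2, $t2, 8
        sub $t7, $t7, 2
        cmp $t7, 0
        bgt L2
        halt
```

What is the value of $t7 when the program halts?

li $t2, 4 → $t2=4
li $t7, 12 → $t7=12
add $t2, $t2, 16 → $t2=4+16=20
xor $t2, $t2, 17 → $t2=20^17=5
xor $t2, $t2, 8 → $t2=5^8=13
sub $t7, $t7, 2 → $t7=12-2=10
cmp $t7, 0  (cmp 10,0)
bgt L2: taken
add $t2, $t2, 16 → $t2=13+16=29
xor $t2, $t2, 17 → $t2=29^17=12
xor $t2, $t2, 8 → $t2=12^8=4
sub $t7, $t7, 2 → $t7=10-2=8
cmp $t7, 0  (cmp 8,0)
bgt L2: taken
add $t2, $t2, 16 → $t2=4+16=20
xor $t2, $t2, 17 → $t2=20^17=5
xor $t2, $t2, 8 → $t2=5^8=13
sub $t7, $t7, 2 → $t7=8-2=6
cmp $t7, 0  (cmp 6,0)
bgt L2: taken
add $t2, $t2, 16 → $t2=13+16=29
xor $t2, $t2, 17 → $t2=29^17=12
xor $t2, $t2, 8 → $t2=12^8=4
sub $t7, $t7, 2 → $t7=6-2=4
cmp $t7, 0  (cmp 4,0)
bgt L2: taken
add $t2, $t2, 16 → $t2=4+16=20
xor $t2, $t2, 17 → $t2=20^17=5
xor $t2, $t2, 8 → $t2=5^8=13
sub $t7, $t7, 2 → $t7=4-2=2
cmp $t7, 0  (cmp 2,0)
bgt L2: taken
add $t2, $t2, 16 → $t2=13+16=29
xor $t2, $t2, 17 → $t2=29^17=12
xor $t2, $t2, 8 → $t2=12^8=4
sub $t7, $t7, 2 → $t7=2-2=0
cmp $t7, 0  (cmp 0,0)
bgt L2: not taken
halt.

0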